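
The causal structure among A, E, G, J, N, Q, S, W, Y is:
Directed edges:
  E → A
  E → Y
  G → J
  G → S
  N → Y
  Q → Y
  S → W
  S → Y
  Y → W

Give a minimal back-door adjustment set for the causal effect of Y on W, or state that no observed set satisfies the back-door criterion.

desc(Y)\{Y}={W}; candidates ⊆ {A,E,G,J,N,Q,S}.
size 0: {}; under {} Y still reaches {A,E,G,J,N,Q,S,W} ∋ W.
{S}: Y⊥W given {S} in G with Y→· removed — back-door holds.

Y→W: minimal back-door set {S}.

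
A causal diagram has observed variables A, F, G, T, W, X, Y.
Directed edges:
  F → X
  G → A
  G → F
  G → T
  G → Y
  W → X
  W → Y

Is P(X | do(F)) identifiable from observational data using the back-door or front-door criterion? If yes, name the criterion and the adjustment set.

desc(F)\{F}={X}; candidates ⊆ {A,G,T,W,Y}.
∅: F⊥X given ∅ in G with F→· removed — back-door holds.
P(X|do(F)) = P(X|F) — no adjustment needed.

P(X|do(F)): backdoor, adjust for ∅.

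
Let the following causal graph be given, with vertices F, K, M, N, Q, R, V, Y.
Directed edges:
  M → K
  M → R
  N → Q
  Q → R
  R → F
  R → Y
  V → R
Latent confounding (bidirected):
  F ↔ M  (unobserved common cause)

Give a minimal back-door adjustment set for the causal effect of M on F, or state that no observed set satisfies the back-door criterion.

desc(M)\{M}={F,K,R,Y}; candidates ⊆ {N,Q,V}.
M↔F: latent back-door arc(s) into M.
size 0: {}; under {} M still reaches {F} ∋ F.
size 1: {N}, {Q}, {V}; under {N} M still reaches {F} ∋ F.
size 2: {N,Q}, {N,V}, {Q,V}; under {N,Q} M still reaches {F} ∋ F.
M↔F cannot be blocked by any observed set — no back-door set.

M→F: no observed back-door set.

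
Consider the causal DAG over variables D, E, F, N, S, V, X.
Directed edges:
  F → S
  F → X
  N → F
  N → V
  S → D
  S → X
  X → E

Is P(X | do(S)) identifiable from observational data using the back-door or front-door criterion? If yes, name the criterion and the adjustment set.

P(X|do(S)): backdoor, adjust for {F}.

desc(S)\{S}={D,E,X}; candidates ⊆ {F,N,V}.
size 0: {}; under {} S still reaches {E,F,N,V,X} ∋ X.
{F}: S⊥X given {F} in G with S→· removed — back-door holds.
P(X|do(S)) = Σ_{F} P(X|S,F)·P(F).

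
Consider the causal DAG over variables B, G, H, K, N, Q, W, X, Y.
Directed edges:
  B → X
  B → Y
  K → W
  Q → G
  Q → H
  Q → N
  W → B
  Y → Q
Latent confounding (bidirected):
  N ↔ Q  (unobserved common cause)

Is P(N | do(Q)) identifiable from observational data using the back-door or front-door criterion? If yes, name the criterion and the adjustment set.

P(N|do(Q)): not identifiable (no BD/FD set).

desc(Q)\{Q}={G,H,N}; candidates ⊆ {B,K,W,X,Y}.
Q↔N: latent back-door arc(s) into Q.
size 0: {}; under {} Q still reaches {B,K,N,W,X,Y} ∋ N.
size 1: {B}, {K}, {W} …(+2); under {B} Q still reaches {N,Y} ∋ N.
size 2: {B,K}, {B,W}, {B,X} …(+7); under {B,K} Q still reaches {N,Y} ∋ N.
Q↔N cannot be blocked by any observed set — no back-door set.
No mediator lies on a directed Q→…→N path.
Neither criterion identifies P(N|do(Q)) in this graph.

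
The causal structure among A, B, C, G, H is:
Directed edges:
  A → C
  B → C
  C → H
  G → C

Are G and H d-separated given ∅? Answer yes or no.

Bayes-Ball from G | ∅ reaches {C,H}.
H ∈ reach(G|∅) ⇒ G ⊥̸ H | ∅.

No — G and H are d-connected given ∅.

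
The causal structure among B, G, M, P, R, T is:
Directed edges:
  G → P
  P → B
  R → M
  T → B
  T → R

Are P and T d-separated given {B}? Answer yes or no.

No — P and T are d-connected given {B}.

Bayes-Ball from P | {B} reaches {G,M,R,T}.
T ∈ reach(P|{B}) ⇒ P ⊥̸ T | {B}.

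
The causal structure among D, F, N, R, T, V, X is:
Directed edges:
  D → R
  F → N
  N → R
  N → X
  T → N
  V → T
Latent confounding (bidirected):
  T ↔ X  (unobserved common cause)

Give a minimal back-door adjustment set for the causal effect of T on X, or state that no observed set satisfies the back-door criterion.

T→X: no observed back-door set.

desc(T)\{T}={N,R,X}; candidates ⊆ {D,F,V}.
T↔X: latent back-door arc(s) into T.
size 0: {}; under {} T still reaches {V,X} ∋ X.
size 1: {D}, {F}, {V}; under {D} T still reaches {V,X} ∋ X.
size 2: {D,F}, {D,V}, {F,V}; under {D,F} T still reaches {V,X} ∋ X.
T↔X cannot be blocked by any observed set — no back-door set.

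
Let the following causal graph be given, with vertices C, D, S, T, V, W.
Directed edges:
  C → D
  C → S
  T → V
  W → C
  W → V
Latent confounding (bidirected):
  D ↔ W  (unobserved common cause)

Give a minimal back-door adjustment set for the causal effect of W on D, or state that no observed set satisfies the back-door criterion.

desc(W)\{W}={C,D,S,V}; candidates ⊆ {T}.
W↔D: latent back-door arc(s) into W.
size 0: {}; under {} W still reaches {D} ∋ D.
size 1: {T}; under {T} W still reaches {D} ∋ D.
W↔D cannot be blocked by any observed set — no back-door set.

W→D: no observed back-door set.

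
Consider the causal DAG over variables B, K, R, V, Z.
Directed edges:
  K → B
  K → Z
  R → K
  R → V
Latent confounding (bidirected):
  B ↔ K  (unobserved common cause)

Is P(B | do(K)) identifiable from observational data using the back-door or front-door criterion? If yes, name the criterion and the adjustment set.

P(B|do(K)): not identifiable (no BD/FD set).

desc(K)\{K}={B,Z}; candidates ⊆ {R,V}.
K↔B: latent back-door arc(s) into K.
size 0: {}; under {} K still reaches {B,R,V} ∋ B.
size 1: {R}, {V}; under {R} K still reaches {B} ∋ B.
size 2: {R,V}; under {R,V} K still reaches {B} ∋ B.
K↔B cannot be blocked by any observed set — no back-door set.
No mediator lies on a directed K→…→B path.
Neither criterion identifies P(B|do(K)) in this graph.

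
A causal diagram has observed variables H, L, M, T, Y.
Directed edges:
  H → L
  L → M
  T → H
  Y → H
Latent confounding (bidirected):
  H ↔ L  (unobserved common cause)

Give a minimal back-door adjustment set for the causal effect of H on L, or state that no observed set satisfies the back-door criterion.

H→L: no observed back-door set.

desc(H)\{H}={L,M}; candidates ⊆ {T,Y}.
H↔L: latent back-door arc(s) into H.
size 0: {}; under {} H still reaches {L,M,T,Y} ∋ L.
size 1: {T}, {Y}; under {T} H still reaches {L,M,Y} ∋ L.
size 2: {T,Y}; under {T,Y} H still reaches {L,M} ∋ L.
H↔L cannot be blocked by any observed set — no back-door set.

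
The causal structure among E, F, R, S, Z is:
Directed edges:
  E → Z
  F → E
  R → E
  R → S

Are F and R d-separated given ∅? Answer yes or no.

Yes — F ⊥ R | ∅.

Bayes-Ball from F | ∅ reaches {E,Z}.
R ∉ reach(F|∅) ⇒ F ⊥ R | ∅.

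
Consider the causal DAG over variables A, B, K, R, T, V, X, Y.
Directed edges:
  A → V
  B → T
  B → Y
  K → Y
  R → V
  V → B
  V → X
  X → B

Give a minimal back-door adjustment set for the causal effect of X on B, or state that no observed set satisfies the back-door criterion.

desc(X)\{X}={B,T,Y}; candidates ⊆ {A,K,R,V}.
size 0: {}; under {} X still reaches {A,B,R,T,V,Y} ∋ B.
{V}: X⊥B given {V} in G with X→· removed — back-door holds.

X→B: minimal back-door set {V}.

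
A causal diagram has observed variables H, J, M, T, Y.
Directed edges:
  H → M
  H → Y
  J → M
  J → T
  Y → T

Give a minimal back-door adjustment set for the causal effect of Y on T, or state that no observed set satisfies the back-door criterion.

Y→T: minimal back-door set ∅.

desc(Y)\{Y}={T}; candidates ⊆ {H,J,M}.
∅: Y⊥T given ∅ in G with Y→· removed — back-door holds.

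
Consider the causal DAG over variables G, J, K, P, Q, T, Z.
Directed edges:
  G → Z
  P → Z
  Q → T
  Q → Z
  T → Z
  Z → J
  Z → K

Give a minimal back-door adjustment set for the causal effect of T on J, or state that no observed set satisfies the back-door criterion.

desc(T)\{T}={J,K,Z}; candidates ⊆ {G,P,Q}.
size 0: {}; under {} T still reaches {J,K,Q,Z} ∋ J.
{Q}: T⊥J given {Q} in G with T→· removed — back-door holds.

T→J: minimal back-door set {Q}.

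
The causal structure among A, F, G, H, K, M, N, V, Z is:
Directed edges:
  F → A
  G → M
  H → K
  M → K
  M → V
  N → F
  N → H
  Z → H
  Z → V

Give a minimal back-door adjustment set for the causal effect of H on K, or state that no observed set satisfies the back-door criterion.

desc(H)\{H}={K}; candidates ⊆ {A,F,G,M,N,V,Z}.
∅: H⊥K given ∅ in G with H→· removed — back-door holds.

H→K: minimal back-door set ∅.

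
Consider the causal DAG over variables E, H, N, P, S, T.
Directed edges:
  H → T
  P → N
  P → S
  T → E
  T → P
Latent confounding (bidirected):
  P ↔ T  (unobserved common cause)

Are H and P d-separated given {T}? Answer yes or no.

No — H and P are d-connected given {T}.

Bayes-Ball from H | {T} reaches {N,P,S}.
P ∈ reach(H|{T}) ⇒ H ⊥̸ P | {T}.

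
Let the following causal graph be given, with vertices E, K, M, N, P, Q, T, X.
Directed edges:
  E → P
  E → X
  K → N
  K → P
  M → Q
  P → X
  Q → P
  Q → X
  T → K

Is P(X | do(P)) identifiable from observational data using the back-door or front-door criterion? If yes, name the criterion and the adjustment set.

desc(P)\{P}={X}; candidates ⊆ {E,K,M,N,Q,T}.
size 0: {}; under {} P still reaches {E,K,M,N,Q,T,X} ∋ X.
size 1: {E}, {K}, {M} …(+3); under {E} P still reaches {K,M,N,Q,T,X} ∋ X.
{E,Q}: P⊥X given {E,Q} in G with P→· removed — back-door holds.
P(X|do(P)) = Σ_{E,Q} P(X|P,E,Q)·P(E,Q).

P(X|do(P)): backdoor, adjust for {E, Q}.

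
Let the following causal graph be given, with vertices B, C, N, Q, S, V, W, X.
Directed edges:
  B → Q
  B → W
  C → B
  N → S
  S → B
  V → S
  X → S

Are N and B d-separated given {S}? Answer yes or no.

Bayes-Ball from N | {S} reaches {V,X}.
B ∉ reach(N|{S}) ⇒ N ⊥ B | {S}.

Yes — N ⊥ B | {S}.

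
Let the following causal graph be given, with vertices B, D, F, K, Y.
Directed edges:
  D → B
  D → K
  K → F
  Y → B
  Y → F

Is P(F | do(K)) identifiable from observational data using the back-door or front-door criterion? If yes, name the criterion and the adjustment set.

desc(K)\{K}={F}; candidates ⊆ {B,D,Y}.
∅: K⊥F given ∅ in G with K→· removed — back-door holds.
P(F|do(K)) = P(F|K) — no adjustment needed.

P(F|do(K)): backdoor, adjust for ∅.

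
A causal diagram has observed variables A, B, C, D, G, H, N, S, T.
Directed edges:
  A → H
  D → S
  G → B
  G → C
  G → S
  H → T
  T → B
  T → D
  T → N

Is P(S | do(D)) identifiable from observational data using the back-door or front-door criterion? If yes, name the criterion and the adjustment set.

P(S|do(D)): backdoor, adjust for ∅.

desc(D)\{D}={S}; candidates ⊆ {A,B,C,G,H,N,T}.
∅: D⊥S given ∅ in G with D→· removed — back-door holds.
P(S|do(D)) = P(S|D) — no adjustment needed.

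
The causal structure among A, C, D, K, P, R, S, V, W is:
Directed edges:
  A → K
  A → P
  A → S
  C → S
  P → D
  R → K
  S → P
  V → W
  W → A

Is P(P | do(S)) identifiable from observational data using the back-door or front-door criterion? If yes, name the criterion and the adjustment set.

desc(S)\{S}={D,P}; candidates ⊆ {A,C,K,R,V,W}.
size 0: {}; under {} S still reaches {A,C,D,K,P,V,W} ∋ P.
{A}: S⊥P given {A} in G with S→· removed — back-door holds.
P(P|do(S)) = Σ_{A} P(P|S,A)·P(A).

P(P|do(S)): backdoor, adjust for {A}.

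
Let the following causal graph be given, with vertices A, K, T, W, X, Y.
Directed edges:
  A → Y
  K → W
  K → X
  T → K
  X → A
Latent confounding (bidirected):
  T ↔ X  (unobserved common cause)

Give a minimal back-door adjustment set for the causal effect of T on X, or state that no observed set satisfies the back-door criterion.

desc(T)\{T}={A,K,W,X,Y}; candidates ⊆ {—}.
T↔X: latent back-door arc(s) into T.
size 0: {}; under {} T still reaches {A,X,Y} ∋ X.
T↔X cannot be blocked by any observed set — no back-door set.

T→X: no observed back-door set.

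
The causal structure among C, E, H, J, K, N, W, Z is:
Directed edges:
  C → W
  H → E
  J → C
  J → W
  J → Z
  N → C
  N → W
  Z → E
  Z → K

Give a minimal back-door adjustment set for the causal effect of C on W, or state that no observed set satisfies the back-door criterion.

C→W: minimal back-door set {J, N}.

desc(C)\{C}={W}; candidates ⊆ {E,H,J,K,N,Z}.
size 0: {}; under {} C still reaches {E,J,K,N,W,Z} ∋ W.
size 1: {E}, {H}, {J} …(+3); under {E} C still reaches {H,J,K,N,W,Z} ∋ W.
{J,N}: C⊥W given {J,N} in G with C→· removed — back-door holds.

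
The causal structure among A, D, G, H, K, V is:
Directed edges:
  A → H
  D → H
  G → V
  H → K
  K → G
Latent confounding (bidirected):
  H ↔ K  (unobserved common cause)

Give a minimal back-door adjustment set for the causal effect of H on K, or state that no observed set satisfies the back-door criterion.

desc(H)\{H}={G,K,V}; candidates ⊆ {A,D}.
H↔K: latent back-door arc(s) into H.
size 0: {}; under {} H still reaches {A,D,G,K,V} ∋ K.
size 1: {A}, {D}; under {A} H still reaches {D,G,K,V} ∋ K.
size 2: {A,D}; under {A,D} H still reaches {G,K,V} ∋ K.
H↔K cannot be blocked by any observed set — no back-door set.

H→K: no observed back-door set.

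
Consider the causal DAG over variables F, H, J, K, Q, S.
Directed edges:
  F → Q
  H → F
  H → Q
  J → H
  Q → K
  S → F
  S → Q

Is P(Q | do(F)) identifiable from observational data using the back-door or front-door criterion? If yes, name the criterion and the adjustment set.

desc(F)\{F}={K,Q}; candidates ⊆ {H,J,S}.
size 0: {}; under {} F still reaches {H,J,K,Q,S} ∋ Q.
size 1: {H}, {J}, {S}; under {H} F still reaches {K,Q,S} ∋ Q.
{H,S}: F⊥Q given {H,S} in G with F→· removed — back-door holds.
P(Q|do(F)) = Σ_{H,S} P(Q|F,H,S)·P(H,S).

P(Q|do(F)): backdoor, adjust for {H, S}.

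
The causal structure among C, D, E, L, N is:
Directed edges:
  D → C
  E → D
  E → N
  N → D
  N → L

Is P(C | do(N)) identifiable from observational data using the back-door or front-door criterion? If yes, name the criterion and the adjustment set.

desc(N)\{N}={C,D,L}; candidates ⊆ {E}.
size 0: {}; under {} N still reaches {C,D,E} ∋ C.
{E}: N⊥C given {E} in G with N→· removed — back-door holds.
P(C|do(N)) = Σ_{E} P(C|N,E)·P(E).

P(C|do(N)): backdoor, adjust for {E}.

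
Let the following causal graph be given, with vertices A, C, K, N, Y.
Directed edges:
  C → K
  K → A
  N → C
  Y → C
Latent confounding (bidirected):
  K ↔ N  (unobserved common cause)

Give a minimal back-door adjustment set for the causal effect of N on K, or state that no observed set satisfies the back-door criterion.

desc(N)\{N}={A,C,K}; candidates ⊆ {Y}.
N↔K: latent back-door arc(s) into N.
size 0: {}; under {} N still reaches {A,K} ∋ K.
size 1: {Y}; under {Y} N still reaches {A,K} ∋ K.
N↔K cannot be blocked by any observed set — no back-door set.

N→K: no observed back-door set.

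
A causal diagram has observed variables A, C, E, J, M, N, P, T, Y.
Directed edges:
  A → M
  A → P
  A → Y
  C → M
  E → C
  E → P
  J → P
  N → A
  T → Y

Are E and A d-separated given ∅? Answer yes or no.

Yes — E ⊥ A | ∅.

Bayes-Ball from E | ∅ reaches {C,M,P}.
A ∉ reach(E|∅) ⇒ E ⊥ A | ∅.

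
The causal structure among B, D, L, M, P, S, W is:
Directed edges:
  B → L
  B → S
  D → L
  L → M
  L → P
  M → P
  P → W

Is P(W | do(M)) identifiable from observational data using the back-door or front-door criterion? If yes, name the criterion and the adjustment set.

desc(M)\{M}={P,W}; candidates ⊆ {B,D,L,S}.
size 0: {}; under {} M still reaches {B,D,L,P,S,W} ∋ W.
{L}: M⊥W given {L} in G with M→· removed — back-door holds.
P(W|do(M)) = Σ_{L} P(W|M,L)·P(L).

P(W|do(M)): backdoor, adjust for {L}.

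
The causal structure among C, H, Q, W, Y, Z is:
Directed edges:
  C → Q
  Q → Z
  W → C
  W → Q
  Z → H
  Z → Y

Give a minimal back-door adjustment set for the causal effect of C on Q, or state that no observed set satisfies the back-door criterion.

C→Q: minimal back-door set {W}.

desc(C)\{C}={H,Q,Y,Z}; candidates ⊆ {W}.
size 0: {}; under {} C still reaches {H,Q,W,Y,Z} ∋ Q.
{W}: C⊥Q given {W} in G with C→· removed — back-door holds.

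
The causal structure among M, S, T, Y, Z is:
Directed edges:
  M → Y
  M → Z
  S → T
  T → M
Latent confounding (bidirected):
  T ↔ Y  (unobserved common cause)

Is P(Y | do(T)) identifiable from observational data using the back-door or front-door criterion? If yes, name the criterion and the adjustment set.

P(Y|do(T)): frontdoor, adjust for {M}.

desc(T)\{T}={M,Y,Z}; candidates ⊆ {S}.
T↔Y: latent back-door arc(s) into T.
size 0: {}; under {} T still reaches {S,Y} ∋ Y.
size 1: {S}; under {S} T still reaches {Y} ∋ Y.
T↔Y cannot be blocked by any observed set — no back-door set.
{M}: (i) intercepts every directed T→Y path; (ii) no back-door T→{M}; (iii) {T} blocks every back-door {M}→Y. Front-door holds.
P(Y|do(T)) = Σ_{M} P(M|T) Σ_{T'} P(Y|M,T')P(T').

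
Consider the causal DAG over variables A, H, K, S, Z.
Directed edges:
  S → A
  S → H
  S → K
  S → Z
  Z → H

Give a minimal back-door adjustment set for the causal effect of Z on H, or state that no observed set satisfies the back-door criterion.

desc(Z)\{Z}={H}; candidates ⊆ {A,K,S}.
size 0: {}; under {} Z still reaches {A,H,K,S} ∋ H.
{S}: Z⊥H given {S} in G with Z→· removed — back-door holds.

Z→H: minimal back-door set {S}.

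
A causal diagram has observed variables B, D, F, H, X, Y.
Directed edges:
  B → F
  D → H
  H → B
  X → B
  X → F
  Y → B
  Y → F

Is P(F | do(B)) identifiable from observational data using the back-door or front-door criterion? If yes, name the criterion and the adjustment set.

desc(B)\{B}={F}; candidates ⊆ {D,H,X,Y}.
size 0: {}; under {} B still reaches {D,F,H,X,Y} ∋ F.
size 1: {D}, {H}, {X} …(+1); under {D} B still reaches {F,H,X,Y} ∋ F.
{X,Y}: B⊥F given {X,Y} in G with B→· removed — back-door holds.
P(F|do(B)) = Σ_{X,Y} P(F|B,X,Y)·P(X,Y).

P(F|do(B)): backdoor, adjust for {X, Y}.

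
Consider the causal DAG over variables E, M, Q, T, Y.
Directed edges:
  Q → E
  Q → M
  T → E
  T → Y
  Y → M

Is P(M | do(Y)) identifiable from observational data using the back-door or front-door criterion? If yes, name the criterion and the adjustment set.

P(M|do(Y)): backdoor, adjust for ∅.

desc(Y)\{Y}={M}; candidates ⊆ {E,Q,T}.
∅: Y⊥M given ∅ in G with Y→· removed — back-door holds.
P(M|do(Y)) = P(M|Y) — no adjustment needed.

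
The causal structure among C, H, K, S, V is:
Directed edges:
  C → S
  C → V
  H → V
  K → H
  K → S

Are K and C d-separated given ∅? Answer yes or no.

Yes — K ⊥ C | ∅.

Bayes-Ball from K | ∅ reaches {H,S,V}.
C ∉ reach(K|∅) ⇒ K ⊥ C | ∅.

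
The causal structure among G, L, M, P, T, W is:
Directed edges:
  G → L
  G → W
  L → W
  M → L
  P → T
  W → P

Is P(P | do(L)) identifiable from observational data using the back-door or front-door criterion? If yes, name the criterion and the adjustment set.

P(P|do(L)): backdoor, adjust for {G}.

desc(L)\{L}={P,T,W}; candidates ⊆ {G,M}.
size 0: {}; under {} L still reaches {G,M,P,T,W} ∋ P.
{G}: L⊥P given {G} in G with L→· removed — back-door holds.
P(P|do(L)) = Σ_{G} P(P|L,G)·P(G).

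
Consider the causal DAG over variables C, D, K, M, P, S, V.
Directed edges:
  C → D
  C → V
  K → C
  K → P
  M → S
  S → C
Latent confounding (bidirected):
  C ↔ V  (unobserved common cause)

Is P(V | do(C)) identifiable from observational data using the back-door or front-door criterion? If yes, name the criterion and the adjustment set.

desc(C)\{C}={D,V}; candidates ⊆ {K,M,P,S}.
C↔V: latent back-door arc(s) into C.
size 0: {}; under {} C still reaches {K,M,P,S,V} ∋ V.
size 1: {K}, {M}, {P} …(+1); under {K} C still reaches {M,S,V} ∋ V.
size 2: {K,M}, {K,P}, {K,S} …(+3); under {K,M} C still reaches {S,V} ∋ V.
C↔V cannot be blocked by any observed set — no back-door set.
No mediator lies on a directed C→…→V path.
Neither criterion identifies P(V|do(C)) in this graph.

P(V|do(C)): not identifiable (no BD/FD set).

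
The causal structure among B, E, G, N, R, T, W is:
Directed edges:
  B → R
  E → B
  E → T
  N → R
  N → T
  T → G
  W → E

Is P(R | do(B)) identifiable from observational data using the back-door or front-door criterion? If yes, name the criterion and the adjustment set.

P(R|do(B)): backdoor, adjust for ∅.

desc(B)\{B}={R}; candidates ⊆ {E,G,N,T,W}.
∅: B⊥R given ∅ in G with B→· removed — back-door holds.
P(R|do(B)) = P(R|B) — no adjustment needed.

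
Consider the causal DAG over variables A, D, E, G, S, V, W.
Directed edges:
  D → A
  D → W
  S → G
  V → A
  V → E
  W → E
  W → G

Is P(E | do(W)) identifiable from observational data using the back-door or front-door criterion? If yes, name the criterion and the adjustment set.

desc(W)\{W}={E,G}; candidates ⊆ {A,D,S,V}.
∅: W⊥E given ∅ in G with W→· removed — back-door holds.
P(E|do(W)) = P(E|W) — no adjustment needed.

P(E|do(W)): backdoor, adjust for ∅.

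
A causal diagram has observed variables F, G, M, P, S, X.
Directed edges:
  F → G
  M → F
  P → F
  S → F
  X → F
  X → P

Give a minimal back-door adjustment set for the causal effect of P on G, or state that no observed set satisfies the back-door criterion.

P→G: minimal back-door set {X}.

desc(P)\{P}={F,G}; candidates ⊆ {M,S,X}.
size 0: {}; under {} P still reaches {F,G,X} ∋ G.
{X}: P⊥G given {X} in G with P→· removed — back-door holds.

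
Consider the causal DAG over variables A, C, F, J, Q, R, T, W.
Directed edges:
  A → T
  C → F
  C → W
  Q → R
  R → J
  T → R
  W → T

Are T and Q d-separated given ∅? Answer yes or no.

Yes — T ⊥ Q | ∅.

Bayes-Ball from T | ∅ reaches {A,C,F,J,R,W}.
Q ∉ reach(T|∅) ⇒ T ⊥ Q | ∅.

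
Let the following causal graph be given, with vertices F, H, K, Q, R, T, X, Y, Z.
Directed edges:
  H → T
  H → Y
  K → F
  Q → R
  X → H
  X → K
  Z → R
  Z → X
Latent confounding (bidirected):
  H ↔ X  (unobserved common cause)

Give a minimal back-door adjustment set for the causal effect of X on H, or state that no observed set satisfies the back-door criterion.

X→H: no observed back-door set.

desc(X)\{X}={F,H,K,T,Y}; candidates ⊆ {Q,R,Z}.
X↔H: latent back-door arc(s) into X.
size 0: {}; under {} X still reaches {H,R,T,Y,Z} ∋ H.
size 1: {Q}, {R}, {Z}; under {Q} X still reaches {H,R,T,Y,Z} ∋ H.
size 2: {Q,R}, {Q,Z}, {R,Z}; under {Q,R} X still reaches {H,T,Y,Z} ∋ H.
X↔H cannot be blocked by any observed set — no back-door set.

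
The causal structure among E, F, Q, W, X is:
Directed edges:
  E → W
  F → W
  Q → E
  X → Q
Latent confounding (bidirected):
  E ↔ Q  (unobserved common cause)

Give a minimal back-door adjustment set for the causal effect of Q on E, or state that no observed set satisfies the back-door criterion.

desc(Q)\{Q}={E,W}; candidates ⊆ {F,X}.
Q↔E: latent back-door arc(s) into Q.
size 0: {}; under {} Q still reaches {E,W,X} ∋ E.
size 1: {F}, {X}; under {F} Q still reaches {E,W,X} ∋ E.
size 2: {F,X}; under {F,X} Q still reaches {E,W} ∋ E.
Q↔E cannot be blocked by any observed set — no back-door set.

Q→E: no observed back-door set.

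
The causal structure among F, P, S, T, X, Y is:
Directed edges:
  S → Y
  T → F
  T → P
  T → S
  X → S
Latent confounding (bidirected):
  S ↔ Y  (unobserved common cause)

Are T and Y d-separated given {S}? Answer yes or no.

Bayes-Ball from T | {S} reaches {F,P,X,Y}.
Y ∈ reach(T|{S}) ⇒ T ⊥̸ Y | {S}.

No — T and Y are d-connected given {S}.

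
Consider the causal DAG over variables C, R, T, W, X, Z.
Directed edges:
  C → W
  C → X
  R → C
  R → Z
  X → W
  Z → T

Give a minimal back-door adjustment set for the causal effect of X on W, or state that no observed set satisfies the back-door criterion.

X→W: minimal back-door set {C}.

desc(X)\{X}={W}; candidates ⊆ {C,R,T,Z}.
size 0: {}; under {} X still reaches {C,R,T,W,Z} ∋ W.
{C}: X⊥W given {C} in G with X→· removed — back-door holds.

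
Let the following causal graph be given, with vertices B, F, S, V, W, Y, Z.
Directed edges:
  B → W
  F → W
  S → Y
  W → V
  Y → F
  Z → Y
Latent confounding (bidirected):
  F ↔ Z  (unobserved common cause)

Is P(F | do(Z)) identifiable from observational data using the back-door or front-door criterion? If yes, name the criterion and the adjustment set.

desc(Z)\{Z}={F,V,W,Y}; candidates ⊆ {B,S}.
Z↔F: latent back-door arc(s) into Z.
size 0: {}; under {} Z still reaches {F,V,W} ∋ F.
size 1: {B}, {S}; under {B} Z still reaches {F,V,W} ∋ F.
size 2: {B,S}; under {B,S} Z still reaches {F,V,W} ∋ F.
Z↔F cannot be blocked by any observed set — no back-door set.
{Y}: (i) intercepts every directed Z→F path; (ii) no back-door Z→{Y}; (iii) {Z} blocks every back-door {Y}→F. Front-door holds.
P(F|do(Z)) = Σ_{Y} P(Y|Z) Σ_{Z'} P(F|Y,Z')P(Z').

P(F|do(Z)): frontdoor, adjust for {Y}.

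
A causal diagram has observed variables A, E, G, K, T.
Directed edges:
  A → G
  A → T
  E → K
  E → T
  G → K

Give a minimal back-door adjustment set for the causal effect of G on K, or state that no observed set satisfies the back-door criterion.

G→K: minimal back-door set ∅.

desc(G)\{G}={K}; candidates ⊆ {A,E,T}.
∅: G⊥K given ∅ in G with G→· removed — back-door holds.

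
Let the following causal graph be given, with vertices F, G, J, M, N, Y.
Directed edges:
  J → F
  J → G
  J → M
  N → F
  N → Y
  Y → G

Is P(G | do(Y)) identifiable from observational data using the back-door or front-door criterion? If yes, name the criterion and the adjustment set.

P(G|do(Y)): backdoor, adjust for ∅.

desc(Y)\{Y}={G}; candidates ⊆ {F,J,M,N}.
∅: Y⊥G given ∅ in G with Y→· removed — back-door holds.
P(G|do(Y)) = P(G|Y) — no adjustment needed.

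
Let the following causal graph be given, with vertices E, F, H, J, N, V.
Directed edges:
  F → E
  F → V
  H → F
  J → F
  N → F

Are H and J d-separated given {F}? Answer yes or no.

Bayes-Ball from H | {F} reaches {J,N}.
J ∈ reach(H|{F}) ⇒ H ⊥̸ J | {F}.

No — H and J are d-connected given {F}.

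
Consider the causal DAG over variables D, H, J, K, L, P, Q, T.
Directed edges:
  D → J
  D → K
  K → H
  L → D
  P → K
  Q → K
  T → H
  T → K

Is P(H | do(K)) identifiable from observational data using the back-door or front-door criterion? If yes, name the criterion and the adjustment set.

P(H|do(K)): backdoor, adjust for {T}.

desc(K)\{K}={H}; candidates ⊆ {D,J,L,P,Q,T}.
size 0: {}; under {} K still reaches {D,H,J,L,P,Q,T} ∋ H.
{T}: K⊥H given {T} in G with K→· removed — back-door holds.
P(H|do(K)) = Σ_{T} P(H|K,T)·P(T).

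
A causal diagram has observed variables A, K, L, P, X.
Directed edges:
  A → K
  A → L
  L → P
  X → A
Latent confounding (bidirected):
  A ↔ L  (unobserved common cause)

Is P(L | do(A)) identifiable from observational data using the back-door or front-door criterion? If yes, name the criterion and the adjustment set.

desc(A)\{A}={K,L,P}; candidates ⊆ {X}.
A↔L: latent back-door arc(s) into A.
size 0: {}; under {} A still reaches {L,P,X} ∋ L.
size 1: {X}; under {X} A still reaches {L,P} ∋ L.
A↔L cannot be blocked by any observed set — no back-door set.
No mediator lies on a directed A→…→L path.
Neither criterion identifies P(L|do(A)) in this graph.

P(L|do(A)): not identifiable (no BD/FD set).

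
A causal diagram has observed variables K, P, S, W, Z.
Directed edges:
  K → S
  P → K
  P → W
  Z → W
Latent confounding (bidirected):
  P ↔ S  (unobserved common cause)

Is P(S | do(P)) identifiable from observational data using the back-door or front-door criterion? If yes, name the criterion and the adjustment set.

desc(P)\{P}={K,S,W}; candidates ⊆ {Z}.
P↔S: latent back-door arc(s) into P.
size 0: {}; under {} P still reaches {S} ∋ S.
size 1: {Z}; under {Z} P still reaches {S} ∋ S.
P↔S cannot be blocked by any observed set — no back-door set.
{K}: (i) intercepts every directed P→S path; (ii) no back-door P→{K}; (iii) {P} blocks every back-door {K}→S. Front-door holds.
P(S|do(P)) = Σ_{K} P(K|P) Σ_{P'} P(S|K,P')P(P').

P(S|do(P)): frontdoor, adjust for {K}.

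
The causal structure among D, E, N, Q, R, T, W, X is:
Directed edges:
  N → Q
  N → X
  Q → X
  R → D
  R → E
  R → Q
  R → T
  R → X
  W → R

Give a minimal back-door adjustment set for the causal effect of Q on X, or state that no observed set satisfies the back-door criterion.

Q→X: minimal back-door set {N, R}.

desc(Q)\{Q}={X}; candidates ⊆ {D,E,N,R,T,W}.
size 0: {}; under {} Q still reaches {D,E,N,R,T,W,X} ∋ X.
size 1: {D}, {E}, {N} …(+3); under {D} Q still reaches {E,N,R,T,W,X} ∋ X.
{N,R}: Q⊥X given {N,R} in G with Q→· removed — back-door holds.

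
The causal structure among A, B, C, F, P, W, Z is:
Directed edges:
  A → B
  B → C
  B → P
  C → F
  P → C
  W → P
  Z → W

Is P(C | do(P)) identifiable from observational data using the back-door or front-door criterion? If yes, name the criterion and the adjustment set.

desc(P)\{P}={C,F}; candidates ⊆ {A,B,W,Z}.
size 0: {}; under {} P still reaches {A,B,C,F,W,Z} ∋ C.
{B}: P⊥C given {B} in G with P→· removed — back-door holds.
P(C|do(P)) = Σ_{B} P(C|P,B)·P(B).

P(C|do(P)): backdoor, adjust for {B}.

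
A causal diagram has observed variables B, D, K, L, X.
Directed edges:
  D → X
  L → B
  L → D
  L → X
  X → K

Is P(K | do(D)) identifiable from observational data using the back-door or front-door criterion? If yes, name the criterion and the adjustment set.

desc(D)\{D}={K,X}; candidates ⊆ {B,L}.
size 0: {}; under {} D still reaches {B,K,L,X} ∋ K.
{L}: D⊥K given {L} in G with D→· removed — back-door holds.
P(K|do(D)) = Σ_{L} P(K|D,L)·P(L).

P(K|do(D)): backdoor, adjust for {L}.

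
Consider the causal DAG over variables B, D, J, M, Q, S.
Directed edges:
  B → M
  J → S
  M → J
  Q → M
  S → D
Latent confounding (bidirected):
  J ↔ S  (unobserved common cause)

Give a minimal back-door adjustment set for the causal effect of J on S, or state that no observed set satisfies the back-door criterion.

desc(J)\{J}={D,S}; candidates ⊆ {B,M,Q}.
J↔S: latent back-door arc(s) into J.
size 0: {}; under {} J still reaches {B,D,M,Q,S} ∋ S.
size 1: {B}, {M}, {Q}; under {B} J still reaches {D,M,Q,S} ∋ S.
size 2: {B,M}, {B,Q}, {M,Q}; under {B,M} J still reaches {D,S} ∋ S.
J↔S cannot be blocked by any observed set — no back-door set.

J→S: no observed back-door set.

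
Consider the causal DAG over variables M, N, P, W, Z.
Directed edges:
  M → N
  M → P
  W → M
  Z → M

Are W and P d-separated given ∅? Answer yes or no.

No — W and P are d-connected given ∅.

Bayes-Ball from W | ∅ reaches {M,N,P}.
P ∈ reach(W|∅) ⇒ W ⊥̸ P | ∅.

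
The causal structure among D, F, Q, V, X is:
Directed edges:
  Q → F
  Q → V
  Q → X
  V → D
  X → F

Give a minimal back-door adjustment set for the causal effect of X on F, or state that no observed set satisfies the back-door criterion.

desc(X)\{X}={F}; candidates ⊆ {D,Q,V}.
size 0: {}; under {} X still reaches {D,F,Q,V} ∋ F.
{Q}: X⊥F given {Q} in G with X→· removed — back-door holds.

X→F: minimal back-door set {Q}.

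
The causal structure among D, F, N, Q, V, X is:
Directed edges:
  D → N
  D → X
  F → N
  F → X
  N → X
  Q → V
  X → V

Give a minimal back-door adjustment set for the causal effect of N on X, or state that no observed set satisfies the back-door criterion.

desc(N)\{N}={V,X}; candidates ⊆ {D,F,Q}.
size 0: {}; under {} N still reaches {D,F,V,X} ∋ X.
size 1: {D}, {F}, {Q}; under {D} N still reaches {F,V,X} ∋ X.
{D,F}: N⊥X given {D,F} in G with N→· removed — back-door holds.

N→X: minimal back-door set {D, F}.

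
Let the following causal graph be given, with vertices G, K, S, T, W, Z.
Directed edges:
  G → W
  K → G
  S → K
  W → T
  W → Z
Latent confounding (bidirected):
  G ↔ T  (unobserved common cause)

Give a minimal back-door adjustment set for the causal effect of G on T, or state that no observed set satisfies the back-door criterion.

desc(G)\{G}={T,W,Z}; candidates ⊆ {K,S}.
G↔T: latent back-door arc(s) into G.
size 0: {}; under {} G still reaches {K,S,T} ∋ T.
size 1: {K}, {S}; under {K} G still reaches {T} ∋ T.
size 2: {K,S}; under {K,S} G still reaches {T} ∋ T.
G↔T cannot be blocked by any observed set — no back-door set.

G→T: no observed back-door set.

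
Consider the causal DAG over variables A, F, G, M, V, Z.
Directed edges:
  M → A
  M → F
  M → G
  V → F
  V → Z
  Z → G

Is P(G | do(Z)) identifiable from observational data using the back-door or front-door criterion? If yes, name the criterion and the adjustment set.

desc(Z)\{Z}={G}; candidates ⊆ {A,F,M,V}.
∅: Z⊥G given ∅ in G with Z→· removed — back-door holds.
P(G|do(Z)) = P(G|Z) — no adjustment needed.

P(G|do(Z)): backdoor, adjust for ∅.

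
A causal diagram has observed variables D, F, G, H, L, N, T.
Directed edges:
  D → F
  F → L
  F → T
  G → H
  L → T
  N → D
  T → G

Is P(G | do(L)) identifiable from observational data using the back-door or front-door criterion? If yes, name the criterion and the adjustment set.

P(G|do(L)): backdoor, adjust for {F}.

desc(L)\{L}={G,H,T}; candidates ⊆ {D,F,N}.
size 0: {}; under {} L still reaches {D,F,G,H,N,T} ∋ G.
{F}: L⊥G given {F} in G with L→· removed — back-door holds.
P(G|do(L)) = Σ_{F} P(G|L,F)·P(F).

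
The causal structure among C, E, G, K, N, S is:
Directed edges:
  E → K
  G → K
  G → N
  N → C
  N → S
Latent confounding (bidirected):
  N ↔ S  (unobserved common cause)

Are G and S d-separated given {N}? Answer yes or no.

Bayes-Ball from G | {N} reaches {K,S}.
S ∈ reach(G|{N}) ⇒ G ⊥̸ S | {N}.

No — G and S are d-connected given {N}.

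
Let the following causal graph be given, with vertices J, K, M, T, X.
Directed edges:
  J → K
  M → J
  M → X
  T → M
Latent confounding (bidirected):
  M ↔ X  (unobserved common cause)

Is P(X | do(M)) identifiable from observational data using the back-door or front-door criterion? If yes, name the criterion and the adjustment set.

desc(M)\{M}={J,K,X}; candidates ⊆ {T}.
M↔X: latent back-door arc(s) into M.
size 0: {}; under {} M still reaches {T,X} ∋ X.
size 1: {T}; under {T} M still reaches {X} ∋ X.
M↔X cannot be blocked by any observed set — no back-door set.
No mediator lies on a directed M→…→X path.
Neither criterion identifies P(X|do(M)) in this graph.

P(X|do(M)): not identifiable (no BD/FD set).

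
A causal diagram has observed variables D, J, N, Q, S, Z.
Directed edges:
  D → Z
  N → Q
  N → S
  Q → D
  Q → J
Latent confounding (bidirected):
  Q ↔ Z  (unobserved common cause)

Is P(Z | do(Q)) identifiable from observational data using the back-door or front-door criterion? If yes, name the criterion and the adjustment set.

desc(Q)\{Q}={D,J,Z}; candidates ⊆ {N,S}.
Q↔Z: latent back-door arc(s) into Q.
size 0: {}; under {} Q still reaches {N,S,Z} ∋ Z.
size 1: {N}, {S}; under {N} Q still reaches {Z} ∋ Z.
size 2: {N,S}; under {N,S} Q still reaches {Z} ∋ Z.
Q↔Z cannot be blocked by any observed set — no back-door set.
{D}: (i) intercepts every directed Q→Z path; (ii) no back-door Q→{D}; (iii) {Q} blocks every back-door {D}→Z. Front-door holds.
P(Z|do(Q)) = Σ_{D} P(D|Q) Σ_{Q'} P(Z|D,Q')P(Q').

P(Z|do(Q)): frontdoor, adjust for {D}.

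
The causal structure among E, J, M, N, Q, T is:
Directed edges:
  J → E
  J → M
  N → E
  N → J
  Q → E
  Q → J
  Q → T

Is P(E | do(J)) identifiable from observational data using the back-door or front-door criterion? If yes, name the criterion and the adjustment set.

desc(J)\{J}={E,M}; candidates ⊆ {N,Q,T}.
size 0: {}; under {} J still reaches {E,N,Q,T} ∋ E.
size 1: {N}, {Q}, {T}; under {N} J still reaches {E,Q,T} ∋ E.
{N,Q}: J⊥E given {N,Q} in G with J→· removed — back-door holds.
P(E|do(J)) = Σ_{N,Q} P(E|J,N,Q)·P(N,Q).

P(E|do(J)): backdoor, adjust for {N, Q}.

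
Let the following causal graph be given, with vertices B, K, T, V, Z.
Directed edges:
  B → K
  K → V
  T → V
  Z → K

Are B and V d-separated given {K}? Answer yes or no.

Yes — B ⊥ V | {K}.

Bayes-Ball from B | {K} reaches {Z}.
V ∉ reach(B|{K}) ⇒ B ⊥ V | {K}.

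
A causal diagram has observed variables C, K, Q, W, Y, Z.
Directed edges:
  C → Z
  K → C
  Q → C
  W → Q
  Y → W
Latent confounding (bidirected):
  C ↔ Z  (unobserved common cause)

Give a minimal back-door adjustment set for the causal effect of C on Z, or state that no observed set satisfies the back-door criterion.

C→Z: no observed back-door set.

desc(C)\{C}={Z}; candidates ⊆ {K,Q,W,Y}.
C↔Z: latent back-door arc(s) into C.
size 0: {}; under {} C still reaches {K,Q,W,Y,Z} ∋ Z.
size 1: {K}, {Q}, {W} …(+1); under {K} C still reaches {Q,W,Y,Z} ∋ Z.
size 2: {K,Q}, {K,W}, {K,Y} …(+3); under {K,Q} C still reaches {Z} ∋ Z.
C↔Z cannot be blocked by any observed set — no back-door set.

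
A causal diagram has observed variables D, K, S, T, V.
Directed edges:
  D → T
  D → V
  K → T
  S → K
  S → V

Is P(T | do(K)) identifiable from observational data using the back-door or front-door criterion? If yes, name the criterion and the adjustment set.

P(T|do(K)): backdoor, adjust for ∅.

desc(K)\{K}={T}; candidates ⊆ {D,S,V}.
∅: K⊥T given ∅ in G with K→· removed — back-door holds.
P(T|do(K)) = P(T|K) — no adjustment needed.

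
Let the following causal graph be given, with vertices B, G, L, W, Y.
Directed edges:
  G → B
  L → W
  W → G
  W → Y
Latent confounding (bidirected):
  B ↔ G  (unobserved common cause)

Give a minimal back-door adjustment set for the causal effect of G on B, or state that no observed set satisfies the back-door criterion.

G→B: no observed back-door set.

desc(G)\{G}={B}; candidates ⊆ {L,W,Y}.
G↔B: latent back-door arc(s) into G.
size 0: {}; under {} G still reaches {B,L,W,Y} ∋ B.
size 1: {L}, {W}, {Y}; under {L} G still reaches {B,W,Y} ∋ B.
size 2: {L,W}, {L,Y}, {W,Y}; under {L,W} G still reaches {B} ∋ B.
G↔B cannot be blocked by any observed set — no back-door set.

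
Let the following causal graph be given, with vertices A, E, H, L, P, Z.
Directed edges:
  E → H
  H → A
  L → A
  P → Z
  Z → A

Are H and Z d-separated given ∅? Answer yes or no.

Bayes-Ball from H | ∅ reaches {A,E}.
Z ∉ reach(H|∅) ⇒ H ⊥ Z | ∅.

Yes — H ⊥ Z | ∅.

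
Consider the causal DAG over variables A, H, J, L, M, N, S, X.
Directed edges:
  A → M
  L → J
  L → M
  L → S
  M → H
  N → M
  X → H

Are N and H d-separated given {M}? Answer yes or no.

Bayes-Ball from N | {M} reaches {A,J,L,S}.
H ∉ reach(N|{M}) ⇒ N ⊥ H | {M}.

Yes — N ⊥ H | {M}.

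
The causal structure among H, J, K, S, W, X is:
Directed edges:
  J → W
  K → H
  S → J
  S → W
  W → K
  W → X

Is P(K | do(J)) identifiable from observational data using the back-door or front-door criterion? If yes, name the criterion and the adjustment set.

desc(J)\{J}={H,K,W,X}; candidates ⊆ {S}.
size 0: {}; under {} J still reaches {H,K,S,W,X} ∋ K.
{S}: J⊥K given {S} in G with J→· removed — back-door holds.
P(K|do(J)) = Σ_{S} P(K|J,S)·P(S).

P(K|do(J)): backdoor, adjust for {S}.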